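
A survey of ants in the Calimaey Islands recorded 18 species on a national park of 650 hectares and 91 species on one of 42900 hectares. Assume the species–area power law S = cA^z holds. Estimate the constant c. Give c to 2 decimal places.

z = ln(S₂/S₁) / ln(A₂/A₁) = ln(91/18) / ln(42900/650) = 1.6205 / 4.1897 = 0.3868
c = S₁ / A₁^z = 18 / 650^0.3868 = 18 / 12.25 = 1.47

1.47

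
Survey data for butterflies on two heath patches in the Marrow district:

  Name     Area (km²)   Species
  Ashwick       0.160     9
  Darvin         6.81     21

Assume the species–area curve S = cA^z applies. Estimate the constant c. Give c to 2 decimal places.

z = ln(S₂/S₁) / ln(A₂/A₁) = ln(21/9) / ln(6.81/0.16) = 0.8473 / 3.7510 = 0.2259
c = S₁ / A₁^z = 9 / 0.16^0.2259 = 9 / 0.661 = 13.62

13.62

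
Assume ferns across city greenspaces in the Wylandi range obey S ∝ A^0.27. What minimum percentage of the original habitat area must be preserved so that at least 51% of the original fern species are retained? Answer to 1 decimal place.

8.3%

Need (A_new/A_old)^0.27 = 0.51, so A_new/A_old = 0.51^(1/0.27) = 0.51^3.704
ln(A_new/A_old) = ln 0.51 / 0.27 = -0.6733 / 0.27 = -2.4939
A_new/A_old = e^-2.4939 ≈ 0.08259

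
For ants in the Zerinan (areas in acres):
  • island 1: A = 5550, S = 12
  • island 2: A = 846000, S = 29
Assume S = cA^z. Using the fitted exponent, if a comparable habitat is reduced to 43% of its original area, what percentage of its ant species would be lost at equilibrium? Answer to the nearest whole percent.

z = ln(29/12) / ln(846000/5550) = 0.8824 / 5.0267 = 0.1755
S_new/S_old = (A_new/A_old)^z = 0.43^0.1755 = exp(0.1755 × -0.8440) = 0.8623
Fraction lost = 1 − 0.8623 = 0.1377

14%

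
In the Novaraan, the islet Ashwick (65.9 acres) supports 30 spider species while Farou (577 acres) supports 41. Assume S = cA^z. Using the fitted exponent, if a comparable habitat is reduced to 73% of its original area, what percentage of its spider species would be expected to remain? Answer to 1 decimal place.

z = ln(41/30) / ln(577/65.9) = 0.3124 / 2.1697 = 0.1440
S_new/S_old = (A_new/A_old)^z = 0.73^0.1440 = exp(0.1440 × -0.3147) = 0.9557

95.6%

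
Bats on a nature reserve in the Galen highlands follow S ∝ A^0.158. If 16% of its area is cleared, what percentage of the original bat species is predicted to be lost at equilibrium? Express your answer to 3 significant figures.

S_new/S_old = (A_new/A_old)^z = 0.84^0.158
= exp(0.158 × ln 0.84) = exp(0.158 × -0.1744) = exp(-0.0275) ≈ 0.9728
Fraction lost = 1 − 0.9728 = 0.02717

2.72%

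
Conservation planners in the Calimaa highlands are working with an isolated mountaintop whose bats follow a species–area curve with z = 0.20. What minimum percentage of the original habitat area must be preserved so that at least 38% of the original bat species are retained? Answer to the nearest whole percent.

1%

Need (A_new/A_old)^0.2 = 0.38, so A_new/A_old = 0.38^(1/0.2) = 0.38^5
ln(A_new/A_old) = ln 0.38 / 0.2 = -0.9676 / 0.2 = -4.8379
A_new/A_old = e^-4.8379 ≈ 0.007924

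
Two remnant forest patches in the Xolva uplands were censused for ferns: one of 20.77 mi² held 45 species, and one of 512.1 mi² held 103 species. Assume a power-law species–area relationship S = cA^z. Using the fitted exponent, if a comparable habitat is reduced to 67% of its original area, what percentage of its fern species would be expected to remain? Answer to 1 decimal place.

90.2%

z = ln(103/45) / ln(512.1/20.77) = 0.8281 / 3.2050 = 0.2584
S_new/S_old = (A_new/A_old)^z = 0.67^0.2584 = exp(0.2584 × -0.4005) = 0.9017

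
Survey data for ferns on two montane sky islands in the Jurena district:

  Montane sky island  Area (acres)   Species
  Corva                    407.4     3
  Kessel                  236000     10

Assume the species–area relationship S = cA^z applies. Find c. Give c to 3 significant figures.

z = ln(S₂/S₁) / ln(A₂/A₁) = ln(10/3) / ln(236000/407.4) = 1.2040 / 6.3618 = 0.1893
c = S₁ / A₁^z = 3 / 407.4^0.1893 = 3 / 3.119 = 0.962

0.962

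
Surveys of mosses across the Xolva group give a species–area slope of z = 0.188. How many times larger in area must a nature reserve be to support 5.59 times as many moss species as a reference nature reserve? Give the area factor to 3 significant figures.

(A₂/A₁)^0.188 = 5.59, so A₂/A₁ = 5.59^(1/0.188) = 5.59^5.319
ln(A₂/A₁) = ln 5.59 / 0.188 = 1.7210 / 0.188 = 9.1541
A₂/A₁ = e^9.1541 ≈ 9454

9450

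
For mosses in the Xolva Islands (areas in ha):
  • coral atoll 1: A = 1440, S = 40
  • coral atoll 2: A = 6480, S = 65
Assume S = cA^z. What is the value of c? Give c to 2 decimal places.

3.82

z = ln(S₂/S₁) / ln(A₂/A₁) = ln(65/40) / ln(6480/1440) = 0.4855 / 1.5041 = 0.3228
c = S₁ / A₁^z = 40 / 1440^0.3228 = 40 / 10.46 = 3.824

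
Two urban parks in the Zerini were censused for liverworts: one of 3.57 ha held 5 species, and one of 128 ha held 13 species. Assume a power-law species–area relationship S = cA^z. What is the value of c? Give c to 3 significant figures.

3.56

z = ln(S₂/S₁) / ln(A₂/A₁) = ln(13/5) / ln(128/3.57) = 0.9555 / 3.5795 = 0.2669
c = S₁ / A₁^z = 5 / 3.57^0.2669 = 5 / 1.405 = 3.56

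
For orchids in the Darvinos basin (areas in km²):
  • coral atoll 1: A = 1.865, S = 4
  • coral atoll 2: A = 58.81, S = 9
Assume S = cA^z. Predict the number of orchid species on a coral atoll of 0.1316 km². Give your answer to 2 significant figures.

2.1

z = ln(9/4) / ln(58.81/1.865) = 0.8109 / 3.4511 = 0.2350
c = 4 / 1.865^0.2350 = 4 / 1.158 = 3.455
S₃ = 3.455 × 0.1316^0.2350 = 3.455 × 0.6209 ≈ 2.145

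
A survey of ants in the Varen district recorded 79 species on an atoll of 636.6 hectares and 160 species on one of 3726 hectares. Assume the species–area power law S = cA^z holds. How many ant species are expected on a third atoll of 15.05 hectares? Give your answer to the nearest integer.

z = ln(160/79) / ln(3726/636.6) = 0.7057 / 1.7669 = 0.3994
c = 79 / 636.6^0.3994 = 79 / 13.18 = 5.994
S₃ = 5.994 × 15.05^0.3994 = 5.994 × 2.953 ≈ 17.7

18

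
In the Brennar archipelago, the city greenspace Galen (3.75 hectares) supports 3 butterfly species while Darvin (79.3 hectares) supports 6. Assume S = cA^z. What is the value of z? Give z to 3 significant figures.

Taking logs: ln S = ln c + z ln A, so z = (ln S₂ − ln S₁)/(ln A₂ − ln A₁).
z = ln(6/3) / ln(79.3/3.75) = ln(2) / ln(21.15) = 0.6931 / 3.0515 = 0.2272

0.227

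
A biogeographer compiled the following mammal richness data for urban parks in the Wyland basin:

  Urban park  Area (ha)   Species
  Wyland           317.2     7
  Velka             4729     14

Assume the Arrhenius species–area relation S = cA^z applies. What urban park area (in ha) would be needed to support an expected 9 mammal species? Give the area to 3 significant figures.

z = ln(14/7) / ln(4729/317.2) = 0.6931 / 2.7019 = 0.2565
c = 7 / 317.2^0.2565 = 7 / 4.382 = 1.597
A = (9/1.597)^(1/0.2565) ⇒ ln A = ln(5.634)/0.2565 = 6.7392
A = e^6.7392 ≈ 844.9 ha

845 ha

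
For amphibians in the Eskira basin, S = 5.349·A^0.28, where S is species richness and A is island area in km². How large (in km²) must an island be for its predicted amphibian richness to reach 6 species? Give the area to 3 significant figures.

1.51 km²

6 = 5.349 × A^0.28  ⇒  A^0.28 = 6/5.349 = 1.122
ln A = ln(1.122) / 0.28 = 0.1148 / 0.28 = 0.4102
A = e^0.4102 ≈ 1.507 km²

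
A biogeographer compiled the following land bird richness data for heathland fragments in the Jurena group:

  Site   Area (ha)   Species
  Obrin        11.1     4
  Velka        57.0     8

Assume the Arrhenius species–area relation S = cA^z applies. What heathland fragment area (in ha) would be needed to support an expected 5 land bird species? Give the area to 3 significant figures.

z = ln(8/4) / ln(57/11.1) = 0.6931 / 1.6361 = 0.4237
c = 4 / 11.1^0.4237 = 4 / 2.772 = 1.443
A = (5/1.443)^(1/0.4237) ⇒ ln A = ln(3.466)/0.4237 = 2.9337
A = e^2.9337 ≈ 18.8 ha

18.8 ha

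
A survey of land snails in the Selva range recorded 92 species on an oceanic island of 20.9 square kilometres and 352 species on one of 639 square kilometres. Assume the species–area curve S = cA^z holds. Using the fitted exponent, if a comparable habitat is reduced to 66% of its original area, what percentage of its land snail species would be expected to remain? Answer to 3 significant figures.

85.0%

z = ln(352/92) / ln(639/20.9) = 1.3418 / 3.4202 = 0.3923
S_new/S_old = (A_new/A_old)^z = 0.66^0.3923 = exp(0.3923 × -0.4155) = 0.8496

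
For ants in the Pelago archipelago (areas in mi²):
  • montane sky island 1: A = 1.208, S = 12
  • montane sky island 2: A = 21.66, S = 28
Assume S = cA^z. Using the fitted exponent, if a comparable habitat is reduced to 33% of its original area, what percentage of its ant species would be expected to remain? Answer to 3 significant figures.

72.2%

z = ln(28/12) / ln(21.66/1.208) = 0.8473 / 2.8865 = 0.2935
S_new/S_old = (A_new/A_old)^z = 0.33^0.2935 = exp(0.2935 × -1.1087) = 0.7222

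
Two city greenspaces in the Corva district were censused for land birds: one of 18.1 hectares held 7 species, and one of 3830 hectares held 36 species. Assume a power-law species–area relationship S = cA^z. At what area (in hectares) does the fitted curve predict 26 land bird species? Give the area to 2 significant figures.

1300 hectares

z = ln(36/7) / ln(3830/18.1) = 1.6376 / 5.3547 = 0.3058
c = 7 / 18.1^0.3058 = 7 / 2.425 = 2.887
A = (26/2.887)^(1/0.3058) ⇒ ln A = ln(9.005)/0.3058 = 7.1865
A = e^7.1865 ≈ 1322 hectares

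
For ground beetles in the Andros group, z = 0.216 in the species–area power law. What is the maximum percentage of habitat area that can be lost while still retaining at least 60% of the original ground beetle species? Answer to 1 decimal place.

Need (A_new/A_old)^0.216 = 0.6, so A_new/A_old = 0.6^(1/0.216) = 0.6^4.63
ln(A_new/A_old) = ln 0.6 / 0.216 = -0.5108 / 0.216 = -2.3649
A_new/A_old = e^-2.3649 ≈ 0.09396
Fraction that can be lost = 1 − 0.09396 = 0.906

90.6%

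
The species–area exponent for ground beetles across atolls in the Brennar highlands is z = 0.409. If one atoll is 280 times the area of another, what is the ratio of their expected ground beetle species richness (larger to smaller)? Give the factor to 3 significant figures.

10.0

S₂/S₁ = (A₂/A₁)^z = 280^0.409
ln(S₂/S₁) = 0.409 × ln 280 = 0.409 × 5.6348 = 2.3046
S₂/S₁ = e^2.3046 ≈ 10.02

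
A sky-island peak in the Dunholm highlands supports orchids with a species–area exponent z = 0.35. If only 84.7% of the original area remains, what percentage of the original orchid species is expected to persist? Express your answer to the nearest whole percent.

94%

S_new/S_old = (A_new/A_old)^z = 0.847^0.35
= exp(0.35 × ln 0.847) = exp(0.35 × -0.1661) = exp(-0.0581) ≈ 0.9435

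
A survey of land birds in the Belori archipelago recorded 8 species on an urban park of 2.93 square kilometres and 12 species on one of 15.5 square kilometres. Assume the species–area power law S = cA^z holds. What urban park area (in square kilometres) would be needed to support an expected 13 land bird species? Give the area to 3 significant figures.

21.5 square kilometres

z = ln(12/8) / ln(15.5/2.93) = 0.4055 / 1.6658 = 0.2434
c = 8 / 2.93^0.2434 = 8 / 1.299 = 6.158
A = (13/6.158)^(1/0.2434) ⇒ ln A = ln(2.111)/0.2434 = 3.0697
A = e^3.0697 ≈ 21.54 square kilometres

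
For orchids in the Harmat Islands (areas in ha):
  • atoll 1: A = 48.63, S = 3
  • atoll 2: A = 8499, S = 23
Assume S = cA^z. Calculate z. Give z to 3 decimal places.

Taking logs: ln S = ln c + z ln A, so z = (ln S₂ − ln S₁)/(ln A₂ − ln A₁).
z = ln(23/3) / ln(8499/48.63) = ln(7.667) / ln(174.8) = 2.0369 / 5.1635 = 0.3945

0.394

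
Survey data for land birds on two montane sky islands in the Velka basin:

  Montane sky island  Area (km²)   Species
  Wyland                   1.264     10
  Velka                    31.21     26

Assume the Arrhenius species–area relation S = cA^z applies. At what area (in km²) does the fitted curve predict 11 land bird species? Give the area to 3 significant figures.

z = ln(26/10) / ln(31.21/1.264) = 0.9555 / 3.2065 = 0.2980
c = 10 / 1.264^0.2980 = 10 / 1.072 = 9.326
A = (11/9.326)^(1/0.2980) ⇒ ln A = ln(1.18)/0.2980 = 0.5541
A = e^0.5541 ≈ 1.74 km²

1.74 km²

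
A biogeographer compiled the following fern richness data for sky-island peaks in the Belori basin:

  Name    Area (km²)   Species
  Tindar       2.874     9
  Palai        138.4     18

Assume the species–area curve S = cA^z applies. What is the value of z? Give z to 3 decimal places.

0.179

Taking logs: ln S = ln c + z ln A, so z = (ln S₂ − ln S₁)/(ln A₂ − ln A₁).
z = ln(18/9) / ln(138.4/2.874) = ln(2) / ln(48.16) = 0.6931 / 3.8744 = 0.1789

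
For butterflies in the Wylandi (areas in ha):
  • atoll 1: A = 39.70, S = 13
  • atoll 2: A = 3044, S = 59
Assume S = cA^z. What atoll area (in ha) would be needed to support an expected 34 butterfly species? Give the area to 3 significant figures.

z = ln(59/13) / ln(3044/39.7) = 1.5126 / 4.3396 = 0.3486
c = 13 / 39.7^0.3486 = 13 / 3.608 = 3.603
A = (34/3.603)^(1/0.3486) ⇒ ln A = ln(9.436)/0.3486 = 6.4396
A = e^6.4396 ≈ 626.2 ha

626 ha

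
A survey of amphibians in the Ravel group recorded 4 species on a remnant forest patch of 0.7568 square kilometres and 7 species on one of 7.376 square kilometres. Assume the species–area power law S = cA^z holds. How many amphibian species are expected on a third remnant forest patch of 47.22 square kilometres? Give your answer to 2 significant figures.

z = ln(7/4) / ln(7.376/0.7568) = 0.5596 / 2.2769 = 0.2458
c = 4 / 0.7568^0.2458 = 4 / 0.9338 = 4.284
S₃ = 4.284 × 47.22^0.2458 = 4.284 × 2.579 ≈ 11.05

11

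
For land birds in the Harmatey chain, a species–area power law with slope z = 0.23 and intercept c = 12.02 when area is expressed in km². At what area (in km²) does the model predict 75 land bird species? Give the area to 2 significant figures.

2900 km²

75 = 12.02 × A^0.23  ⇒  A^0.23 = 75/12.02 = 6.24
ln A = ln(6.24) / 0.23 = 1.8309 / 0.23 = 7.9605
A = e^7.9605 ≈ 2866 km²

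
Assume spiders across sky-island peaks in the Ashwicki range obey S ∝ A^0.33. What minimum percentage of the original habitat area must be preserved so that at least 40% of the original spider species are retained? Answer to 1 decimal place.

6.2%

Need (A_new/A_old)^0.33 = 0.4, so A_new/A_old = 0.4^(1/0.33) = 0.4^3.03
ln(A_new/A_old) = ln 0.4 / 0.33 = -0.9163 / 0.33 = -2.7766
A_new/A_old = e^-2.7766 ≈ 0.06225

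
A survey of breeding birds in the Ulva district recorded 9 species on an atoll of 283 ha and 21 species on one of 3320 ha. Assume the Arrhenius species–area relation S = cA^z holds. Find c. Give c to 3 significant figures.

1.29

z = ln(S₂/S₁) / ln(A₂/A₁) = ln(21/9) / ln(3320/283) = 0.8473 / 2.4623 = 0.3441
c = S₁ / A₁^z = 9 / 283^0.3441 = 9 / 6.977 = 1.29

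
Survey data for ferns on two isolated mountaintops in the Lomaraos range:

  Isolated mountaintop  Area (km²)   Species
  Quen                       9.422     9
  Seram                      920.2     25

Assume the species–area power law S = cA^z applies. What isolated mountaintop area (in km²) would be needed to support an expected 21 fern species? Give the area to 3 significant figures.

421 km²

z = ln(25/9) / ln(920.2/9.422) = 1.0217 / 4.5815 = 0.2230
c = 9 / 9.422^0.2230 = 9 / 1.649 = 5.458
A = (21/5.458)^(1/0.2230) ⇒ ln A = ln(3.848)/0.2230 = 6.0427
A = e^6.0427 ≈ 421 km²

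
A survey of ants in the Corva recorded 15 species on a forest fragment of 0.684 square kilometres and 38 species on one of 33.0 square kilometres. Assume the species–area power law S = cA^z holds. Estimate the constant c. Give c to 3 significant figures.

16.4

z = ln(S₂/S₁) / ln(A₂/A₁) = ln(38/15) / ln(33/0.684) = 0.9295 / 3.8763 = 0.2398
c = S₁ / A₁^z = 15 / 0.684^0.2398 = 15 / 0.9129 = 16.43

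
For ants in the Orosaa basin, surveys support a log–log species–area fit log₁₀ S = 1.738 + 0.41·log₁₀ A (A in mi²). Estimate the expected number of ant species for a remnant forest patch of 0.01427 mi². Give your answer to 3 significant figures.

S = 54.7 × 0.01427^0.41
ln S = ln 54.7 + 0.41 × ln 0.01427 = 4.0019 + 0.41 × -4.2496 = 2.2596
S = e^2.2596 ≈ 9.579

9.58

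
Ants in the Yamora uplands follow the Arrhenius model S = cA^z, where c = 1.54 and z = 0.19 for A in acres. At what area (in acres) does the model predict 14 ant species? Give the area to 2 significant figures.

14 = 1.54 × A^0.19  ⇒  A^0.19 = 14/1.54 = 9.091
ln A = ln(9.091) / 0.19 = 2.2073 / 0.19 = 11.6172
A = e^11.6172 ≈ 110995 acres

110000 acres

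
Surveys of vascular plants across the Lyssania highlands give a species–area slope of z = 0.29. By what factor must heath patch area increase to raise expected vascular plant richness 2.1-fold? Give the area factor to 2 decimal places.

12.92

(A₂/A₁)^0.29 = 2.1, so A₂/A₁ = 2.1^(1/0.29) = 2.1^3.448
ln(A₂/A₁) = ln 2.1 / 0.29 = 0.7419 / 0.29 = 2.5584
A₂/A₁ = e^2.5584 ≈ 12.92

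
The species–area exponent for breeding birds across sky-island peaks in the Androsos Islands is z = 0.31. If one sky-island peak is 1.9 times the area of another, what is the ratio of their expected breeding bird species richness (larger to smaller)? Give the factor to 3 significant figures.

S₂/S₁ = (A₂/A₁)^z = 1.9^0.31
ln(S₂/S₁) = 0.31 × ln 1.9 = 0.31 × 0.6419 = 0.1990
S₂/S₁ = e^0.1990 ≈ 1.22

1.22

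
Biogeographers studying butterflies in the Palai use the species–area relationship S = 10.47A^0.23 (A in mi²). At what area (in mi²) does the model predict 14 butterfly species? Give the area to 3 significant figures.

14 = 10.47 × A^0.23  ⇒  A^0.23 = 14/10.47 = 1.337
ln A = ln(1.337) / 0.23 = 0.2905 / 0.23 = 1.2632
A = e^1.2632 ≈ 3.537 mi²

3.54 mi²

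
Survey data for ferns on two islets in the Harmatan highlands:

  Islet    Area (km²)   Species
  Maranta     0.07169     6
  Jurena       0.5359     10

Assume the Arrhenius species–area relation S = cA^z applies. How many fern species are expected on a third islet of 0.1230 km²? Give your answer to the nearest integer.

z = ln(10/6) / ln(0.5359/0.07169) = 0.5108 / 2.0116 = 0.2539
c = 6 / 0.07169^0.2539 = 6 / 0.5121 = 11.72
S₃ = 11.72 × 0.123^0.2539 = 11.72 × 0.5873 ≈ 6.882

7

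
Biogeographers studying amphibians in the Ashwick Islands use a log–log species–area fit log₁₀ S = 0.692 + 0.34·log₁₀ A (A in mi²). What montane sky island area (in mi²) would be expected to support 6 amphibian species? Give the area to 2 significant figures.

6 = 4.92 × A^0.34  ⇒  A^0.34 = 6/4.92 = 1.219
ln A = ln(1.219) / 0.34 = 0.1984 / 0.34 = 0.5834
A = e^0.5834 ≈ 1.792 mi²

1.8 mi²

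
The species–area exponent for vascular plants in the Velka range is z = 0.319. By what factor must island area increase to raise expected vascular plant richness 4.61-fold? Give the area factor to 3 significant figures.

120

(A₂/A₁)^0.319 = 4.61, so A₂/A₁ = 4.61^(1/0.319) = 4.61^3.135
ln(A₂/A₁) = ln 4.61 / 0.319 = 1.5282 / 0.319 = 4.7907
A₂/A₁ = e^4.7907 ≈ 120.4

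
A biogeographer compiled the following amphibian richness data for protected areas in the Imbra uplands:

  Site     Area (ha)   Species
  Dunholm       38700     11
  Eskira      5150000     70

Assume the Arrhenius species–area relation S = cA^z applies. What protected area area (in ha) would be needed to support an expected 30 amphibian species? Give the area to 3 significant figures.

549000 ha

z = ln(70/11) / ln(5150000/38700) = 1.8506 / 4.8909 = 0.3784
c = 11 / 38700^0.3784 = 11 / 54.43 = 0.2021
A = (30/0.2021)^(1/0.3784) ⇒ ln A = ln(148.5)/0.3784 = 13.2152
A = e^13.2152 ≈ 548642 ha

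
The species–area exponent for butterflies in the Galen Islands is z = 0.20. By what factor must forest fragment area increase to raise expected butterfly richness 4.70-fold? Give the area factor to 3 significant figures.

2290

(A₂/A₁)^0.2 = 4.7, so A₂/A₁ = 4.7^(1/0.2) = 4.7^5
ln(A₂/A₁) = ln 4.7 / 0.2 = 1.5476 / 0.2 = 7.7378
A₂/A₁ = e^7.7378 ≈ 2293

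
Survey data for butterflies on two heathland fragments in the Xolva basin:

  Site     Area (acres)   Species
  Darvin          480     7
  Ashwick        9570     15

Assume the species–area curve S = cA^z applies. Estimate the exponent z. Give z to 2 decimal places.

Taking logs: ln S = ln c + z ln A, so z = (ln S₂ − ln S₁)/(ln A₂ − ln A₁).
z = ln(15/7) / ln(9570/480) = ln(2.143) / ln(19.94) = 0.7621 / 2.9926 = 0.2547

0.25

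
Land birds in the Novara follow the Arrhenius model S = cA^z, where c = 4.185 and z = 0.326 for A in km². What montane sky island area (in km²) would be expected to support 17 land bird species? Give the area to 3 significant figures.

73.7 km²

17 = 4.185 × A^0.326  ⇒  A^0.326 = 17/4.185 = 4.062
ln A = ln(4.062) / 0.326 = 1.4017 / 0.326 = 4.2997
A = e^4.2997 ≈ 73.68 km²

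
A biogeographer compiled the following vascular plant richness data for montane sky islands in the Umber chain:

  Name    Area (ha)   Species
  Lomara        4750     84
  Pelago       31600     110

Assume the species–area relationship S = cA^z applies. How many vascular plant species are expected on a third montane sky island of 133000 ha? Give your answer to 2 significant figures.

130

z = ln(110/84) / ln(31600/4750) = 0.2697 / 1.8950 = 0.1423
c = 84 / 4750^0.1423 = 84 / 3.336 = 25.18
S₃ = 25.18 × 133000^0.1423 = 25.18 × 5.36 ≈ 135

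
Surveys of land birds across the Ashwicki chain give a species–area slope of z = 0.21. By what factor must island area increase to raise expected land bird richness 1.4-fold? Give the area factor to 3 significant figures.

4.96

(A₂/A₁)^0.21 = 1.4, so A₂/A₁ = 1.4^(1/0.21) = 1.4^4.762
ln(A₂/A₁) = ln 1.4 / 0.21 = 0.3365 / 0.21 = 1.6022
A₂/A₁ = e^1.6022 ≈ 4.964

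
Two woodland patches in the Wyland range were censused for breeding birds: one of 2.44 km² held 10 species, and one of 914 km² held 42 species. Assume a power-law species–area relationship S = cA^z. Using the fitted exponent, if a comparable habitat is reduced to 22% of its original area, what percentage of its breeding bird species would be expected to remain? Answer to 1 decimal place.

69.3%

z = ln(42/10) / ln(914/2.44) = 1.4351 / 5.9258 = 0.2422
S_new/S_old = (A_new/A_old)^z = 0.22^0.2422 = exp(0.2422 × -1.5141) = 0.693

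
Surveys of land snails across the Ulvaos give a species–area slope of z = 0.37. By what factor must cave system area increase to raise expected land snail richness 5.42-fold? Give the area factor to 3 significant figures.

96.3

(A₂/A₁)^0.37 = 5.42, so A₂/A₁ = 5.42^(1/0.37) = 5.42^2.703
ln(A₂/A₁) = ln 5.42 / 0.37 = 1.6901 / 0.37 = 4.5678
A₂/A₁ = e^4.5678 ≈ 96.33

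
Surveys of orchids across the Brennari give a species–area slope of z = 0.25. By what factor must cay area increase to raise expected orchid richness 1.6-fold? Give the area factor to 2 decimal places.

(A₂/A₁)^0.25 = 1.6, so A₂/A₁ = 1.6^(1/0.25) = 1.6^4
ln(A₂/A₁) = ln 1.6 / 0.25 = 0.4700 / 0.25 = 1.8800
A₂/A₁ = e^1.8800 ≈ 6.554

6.55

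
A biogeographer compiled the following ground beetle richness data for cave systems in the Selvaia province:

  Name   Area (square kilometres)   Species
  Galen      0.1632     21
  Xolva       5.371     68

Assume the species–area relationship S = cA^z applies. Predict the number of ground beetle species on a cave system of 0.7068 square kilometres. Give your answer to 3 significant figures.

z = ln(68/21) / ln(5.371/0.1632) = 1.1750 / 3.4938 = 0.3363
c = 21 / 0.1632^0.3363 = 21 / 0.5435 = 38.64
S₃ = 38.64 × 0.7068^0.3363 = 38.64 × 0.8899 ≈ 34.38

34.4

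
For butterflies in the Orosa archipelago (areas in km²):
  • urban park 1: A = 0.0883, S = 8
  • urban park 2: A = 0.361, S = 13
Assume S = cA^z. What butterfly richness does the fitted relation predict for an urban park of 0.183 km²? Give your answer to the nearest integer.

z = ln(13/8) / ln(0.361/0.0883) = 0.4855 / 1.4081 = 0.3448
c = 8 / 0.0883^0.3448 = 8 / 0.4331 = 18.47
S₃ = 18.47 × 0.183^0.3448 = 18.47 × 0.5568 ≈ 10.29

10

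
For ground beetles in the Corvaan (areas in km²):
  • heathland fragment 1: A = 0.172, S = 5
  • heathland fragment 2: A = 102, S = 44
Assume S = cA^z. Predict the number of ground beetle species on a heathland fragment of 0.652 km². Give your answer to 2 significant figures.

7.9

z = ln(44/5) / ln(102/0.172) = 2.1748 / 6.3852 = 0.3406
c = 5 / 0.172^0.3406 = 5 / 0.5491 = 9.106
S₃ = 9.106 × 0.652^0.3406 = 9.106 × 0.8644 ≈ 7.872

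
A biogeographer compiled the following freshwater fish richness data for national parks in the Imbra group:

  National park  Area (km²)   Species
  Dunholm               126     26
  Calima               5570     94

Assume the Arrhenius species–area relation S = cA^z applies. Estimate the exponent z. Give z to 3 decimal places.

0.339

Taking logs: ln S = ln c + z ln A, so z = (ln S₂ − ln S₁)/(ln A₂ − ln A₁).
z = ln(94/26) / ln(5570/126) = ln(3.615) / ln(44.21) = 1.2852 / 3.7889 = 0.3392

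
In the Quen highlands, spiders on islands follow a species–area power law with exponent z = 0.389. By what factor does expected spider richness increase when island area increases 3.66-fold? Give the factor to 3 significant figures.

S₂/S₁ = (A₂/A₁)^z = 3.66^0.389
ln(S₂/S₁) = 0.389 × ln 3.66 = 0.389 × 1.2975 = 0.5047
S₂/S₁ = e^0.5047 ≈ 1.657

1.66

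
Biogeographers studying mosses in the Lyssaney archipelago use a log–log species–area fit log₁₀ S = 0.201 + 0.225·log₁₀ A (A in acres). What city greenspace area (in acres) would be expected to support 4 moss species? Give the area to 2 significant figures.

4 = 1.589 × A^0.225  ⇒  A^0.225 = 4/1.589 = 2.518
ln A = ln(2.518) / 0.225 = 0.9235 / 0.225 = 4.1043
A = e^4.1043 ≈ 60.6 acres

61 acres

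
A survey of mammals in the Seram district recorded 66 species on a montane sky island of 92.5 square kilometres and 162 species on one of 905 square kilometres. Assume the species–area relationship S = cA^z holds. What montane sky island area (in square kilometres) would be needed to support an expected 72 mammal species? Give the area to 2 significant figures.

120 square kilometres

z = ln(162/66) / ln(905/92.5) = 0.8979 / 2.2807 = 0.3937
c = 66 / 92.5^0.3937 = 66 / 5.944 = 11.1
A = (72/11.1)^(1/0.3937) ⇒ ln A = ln(6.484)/0.3937 = 4.7482
A = e^4.7482 ≈ 115.4 square kilometres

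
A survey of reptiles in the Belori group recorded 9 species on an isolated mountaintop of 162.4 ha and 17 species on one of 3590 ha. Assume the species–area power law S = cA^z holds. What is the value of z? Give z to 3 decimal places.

0.205

Taking logs: ln S = ln c + z ln A, so z = (ln S₂ − ln S₁)/(ln A₂ − ln A₁).
z = ln(17/9) / ln(3590/162.4) = ln(1.889) / ln(22.11) = 0.6360 / 3.0958 = 0.2054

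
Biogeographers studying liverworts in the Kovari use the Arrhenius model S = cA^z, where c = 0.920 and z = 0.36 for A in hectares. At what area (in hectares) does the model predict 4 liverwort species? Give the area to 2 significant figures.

59 hectares

4 = 0.92 × A^0.36  ⇒  A^0.36 = 4/0.92 = 4.348
ln A = ln(4.348) / 0.36 = 1.4697 / 0.36 = 4.0824
A = e^4.0824 ≈ 59.29 hectares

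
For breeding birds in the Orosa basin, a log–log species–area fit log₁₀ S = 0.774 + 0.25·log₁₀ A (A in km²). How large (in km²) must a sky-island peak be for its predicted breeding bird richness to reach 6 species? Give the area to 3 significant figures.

1.04 km²

6 = 5.943 × A^0.25  ⇒  A^0.25 = 6/5.943 = 1.01
ln A = ln(1.01) / 0.25 = 0.0096 / 0.25 = 0.0382
A = e^0.0382 ≈ 1.039 km²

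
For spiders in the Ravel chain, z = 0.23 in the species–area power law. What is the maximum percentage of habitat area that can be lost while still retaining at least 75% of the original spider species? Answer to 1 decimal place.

Need (A_new/A_old)^0.23 = 0.75, so A_new/A_old = 0.75^(1/0.23) = 0.75^4.348
ln(A_new/A_old) = ln 0.75 / 0.23 = -0.2877 / 0.23 = -1.2508
A_new/A_old = e^-1.2508 ≈ 0.2863
Fraction that can be lost = 1 − 0.2863 = 0.7137

71.4%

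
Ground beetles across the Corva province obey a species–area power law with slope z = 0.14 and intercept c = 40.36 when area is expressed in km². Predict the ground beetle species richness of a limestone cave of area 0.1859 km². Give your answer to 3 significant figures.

S = 40.36 × 0.1859^0.14 = 40.36 × 0.7901 ≈ 31.89

31.9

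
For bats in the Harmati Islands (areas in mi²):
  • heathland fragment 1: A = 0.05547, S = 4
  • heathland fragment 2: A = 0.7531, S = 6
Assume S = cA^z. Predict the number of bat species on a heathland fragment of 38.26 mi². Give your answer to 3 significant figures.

z = ln(6/4) / ln(0.7531/0.05547) = 0.4055 / 2.6084 = 0.1554
c = 4 / 0.05547^0.1554 = 4 / 0.6379 = 6.27
S₃ = 6.27 × 38.26^0.1554 = 6.27 × 1.762 ≈ 11.05

11.0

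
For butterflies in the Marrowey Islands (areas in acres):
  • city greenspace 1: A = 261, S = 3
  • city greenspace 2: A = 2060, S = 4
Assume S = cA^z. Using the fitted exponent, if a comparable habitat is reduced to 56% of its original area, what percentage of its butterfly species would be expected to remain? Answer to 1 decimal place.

92.2%

z = ln(4/3) / ln(2060/261) = 0.2877 / 2.0659 = 0.1392
S_new/S_old = (A_new/A_old)^z = 0.56^0.1392 = exp(0.1392 × -0.5798) = 0.9224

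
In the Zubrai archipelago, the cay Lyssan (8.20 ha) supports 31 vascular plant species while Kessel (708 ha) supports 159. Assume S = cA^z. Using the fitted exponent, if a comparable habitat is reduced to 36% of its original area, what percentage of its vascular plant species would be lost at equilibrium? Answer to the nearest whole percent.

z = ln(159/31) / ln(708/8.2) = 1.6349 / 4.4583 = 0.3667
S_new/S_old = (A_new/A_old)^z = 0.36^0.3667 = exp(0.3667 × -1.0217) = 0.6875
Fraction lost = 1 − 0.6875 = 0.3125

31%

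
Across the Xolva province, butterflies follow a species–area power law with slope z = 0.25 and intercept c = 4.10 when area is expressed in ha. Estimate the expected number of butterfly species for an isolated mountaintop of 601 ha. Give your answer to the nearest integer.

S = 4.1 × 601^0.25
ln S = ln 4.1 + 0.25 × ln 601 = 1.4110 + 0.25 × 6.3986 = 3.0106
S = e^3.0106 ≈ 20.3

20 species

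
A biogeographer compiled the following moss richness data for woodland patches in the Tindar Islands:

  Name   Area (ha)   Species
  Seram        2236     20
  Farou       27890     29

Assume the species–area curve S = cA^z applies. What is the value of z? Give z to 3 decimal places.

Taking logs: ln S = ln c + z ln A, so z = (ln S₂ − ln S₁)/(ln A₂ − ln A₁).
z = ln(29/20) / ln(27890/2236) = ln(1.45) / ln(12.47) = 0.3716 / 2.5236 = 0.1472

0.147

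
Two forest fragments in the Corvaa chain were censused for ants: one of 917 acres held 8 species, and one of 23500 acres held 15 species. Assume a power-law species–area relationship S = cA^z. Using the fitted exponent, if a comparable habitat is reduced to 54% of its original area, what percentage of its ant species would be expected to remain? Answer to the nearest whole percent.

89%

z = ln(15/8) / ln(23500/917) = 0.6286 / 3.2436 = 0.1938
S_new/S_old = (A_new/A_old)^z = 0.54^0.1938 = exp(0.1938 × -0.6162) = 0.8874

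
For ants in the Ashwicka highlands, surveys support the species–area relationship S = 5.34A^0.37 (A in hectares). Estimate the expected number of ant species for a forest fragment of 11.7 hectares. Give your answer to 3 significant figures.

S = 5.34 × 11.7^0.37
ln S = ln 5.34 + 0.37 × ln 11.7 = 1.6752 + 0.37 × 2.4596 = 2.5853
S = e^2.5853 ≈ 13.27

13.3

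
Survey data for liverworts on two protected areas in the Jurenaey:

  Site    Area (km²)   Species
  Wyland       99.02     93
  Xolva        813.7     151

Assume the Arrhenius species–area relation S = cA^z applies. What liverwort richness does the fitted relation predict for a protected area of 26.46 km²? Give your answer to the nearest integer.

69

z = ln(151/93) / ln(813.7/99.02) = 0.4847 / 2.1063 = 0.2301
c = 93 / 99.02^0.2301 = 93 / 2.879 = 32.3
S₃ = 32.3 × 26.46^0.2301 = 32.3 × 2.125 ≈ 68.64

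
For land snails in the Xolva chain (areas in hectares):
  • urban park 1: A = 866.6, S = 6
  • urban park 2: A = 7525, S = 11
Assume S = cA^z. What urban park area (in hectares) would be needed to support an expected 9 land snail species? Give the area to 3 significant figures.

3680 hectares

z = ln(11/6) / ln(7525/866.6) = 0.6061 / 2.1614 = 0.2804
c = 6 / 866.6^0.2804 = 6 / 6.666 = 0.9001
A = (9/0.9001)^(1/0.2804) ⇒ ln A = ln(9.999)/0.2804 = 8.2104
A = e^8.2104 ≈ 3679 hectares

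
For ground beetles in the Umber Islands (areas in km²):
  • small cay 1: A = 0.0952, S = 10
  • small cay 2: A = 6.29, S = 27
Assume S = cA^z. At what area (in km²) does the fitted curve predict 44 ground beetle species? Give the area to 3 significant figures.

49.4 km²

z = ln(27/10) / ln(6.29/0.0952) = 0.9933 / 4.1907 = 0.2370
c = 10 / 0.0952^0.2370 = 10 / 0.5727 = 17.46
A = (44/17.46)^(1/0.2370) ⇒ ln A = ln(2.52)/0.2370 = 3.8994
A = e^3.8994 ≈ 49.37 km²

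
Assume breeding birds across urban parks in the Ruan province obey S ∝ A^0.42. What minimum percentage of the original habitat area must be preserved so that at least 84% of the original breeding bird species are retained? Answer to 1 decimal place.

66.0%

Need (A_new/A_old)^0.42 = 0.84, so A_new/A_old = 0.84^(1/0.42) = 0.84^2.381
ln(A_new/A_old) = ln 0.84 / 0.42 = -0.1744 / 0.42 = -0.4151
A_new/A_old = e^-0.4151 ≈ 0.6603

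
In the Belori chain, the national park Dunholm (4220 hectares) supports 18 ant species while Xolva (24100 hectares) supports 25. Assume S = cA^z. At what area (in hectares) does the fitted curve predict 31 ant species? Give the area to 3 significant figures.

75400 hectares

z = ln(25/18) / ln(24100/4220) = 0.3285 / 1.7424 = 0.1885
c = 18 / 4220^0.1885 = 18 / 4.825 = 3.73
A = (31/3.73)^(1/0.1885) ⇒ ln A = ln(8.31)/0.1885 = 11.2309
A = e^11.2309 ≈ 75426 hectares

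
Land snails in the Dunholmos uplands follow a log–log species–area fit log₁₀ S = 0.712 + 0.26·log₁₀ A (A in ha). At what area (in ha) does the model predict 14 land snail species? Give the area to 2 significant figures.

14 = 5.152 × A^0.26  ⇒  A^0.26 = 14/5.152 = 2.717
ln A = ln(2.717) / 0.26 = 0.9996 / 0.26 = 3.8447
A = e^3.8447 ≈ 46.74 ha

47 ha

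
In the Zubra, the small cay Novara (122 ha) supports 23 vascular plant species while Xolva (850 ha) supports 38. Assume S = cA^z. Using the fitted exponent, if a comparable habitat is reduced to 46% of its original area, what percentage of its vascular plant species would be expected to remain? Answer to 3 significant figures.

z = ln(38/23) / ln(850/122) = 0.5021 / 1.9412 = 0.2586
S_new/S_old = (A_new/A_old)^z = 0.46^0.2586 = exp(0.2586 × -0.7765) = 0.818

81.8%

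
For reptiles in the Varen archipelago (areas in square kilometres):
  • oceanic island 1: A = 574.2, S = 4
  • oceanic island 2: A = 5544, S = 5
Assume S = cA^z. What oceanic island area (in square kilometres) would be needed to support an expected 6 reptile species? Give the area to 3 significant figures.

35400 square kilometres

z = ln(5/4) / ln(5544/574.2) = 0.2231 / 2.2675 = 0.0984
c = 4 / 574.2^0.0984 = 4 / 1.869 = 2.141
A = (6/2.141)^(1/0.0984) ⇒ ln A = ln(2.803)/0.0984 = 10.4731
A = e^10.4731 ≈ 35353 square kilometres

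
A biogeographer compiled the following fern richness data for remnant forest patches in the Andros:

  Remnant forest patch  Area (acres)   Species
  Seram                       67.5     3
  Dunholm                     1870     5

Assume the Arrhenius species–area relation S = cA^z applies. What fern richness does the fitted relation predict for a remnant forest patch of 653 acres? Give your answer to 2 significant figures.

z = ln(5/3) / ln(1870/67.5) = 0.5108 / 3.3216 = 0.1538
c = 3 / 67.5^0.1538 = 3 / 1.911 = 1.57
S₃ = 1.57 × 653^0.1538 = 1.57 × 2.71 ≈ 4.253

4.3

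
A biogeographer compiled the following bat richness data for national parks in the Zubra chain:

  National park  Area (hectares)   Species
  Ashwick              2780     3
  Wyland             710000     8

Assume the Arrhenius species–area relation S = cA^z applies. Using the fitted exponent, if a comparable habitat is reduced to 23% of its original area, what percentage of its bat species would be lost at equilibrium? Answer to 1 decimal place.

22.9%

z = ln(8/3) / ln(710000/2780) = 0.9808 / 5.5428 = 0.1770
S_new/S_old = (A_new/A_old)^z = 0.23^0.1770 = exp(0.1770 × -1.4697) = 0.771
Fraction lost = 1 − 0.771 = 0.229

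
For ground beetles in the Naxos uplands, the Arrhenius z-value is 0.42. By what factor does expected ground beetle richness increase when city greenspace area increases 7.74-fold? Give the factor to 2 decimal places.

2.36

S₂/S₁ = (A₂/A₁)^z = 7.74^0.42
ln(S₂/S₁) = 0.42 × ln 7.74 = 0.42 × 2.0464 = 0.8595
S₂/S₁ = e^0.8595 ≈ 2.362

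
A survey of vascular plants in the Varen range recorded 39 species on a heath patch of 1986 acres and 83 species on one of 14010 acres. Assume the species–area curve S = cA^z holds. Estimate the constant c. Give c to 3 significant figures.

2.07

z = ln(S₂/S₁) / ln(A₂/A₁) = ln(83/39) / ln(14010/1986) = 0.7553 / 1.9536 = 0.3866
c = S₁ / A₁^z = 39 / 1986^0.3866 = 39 / 18.84 = 2.07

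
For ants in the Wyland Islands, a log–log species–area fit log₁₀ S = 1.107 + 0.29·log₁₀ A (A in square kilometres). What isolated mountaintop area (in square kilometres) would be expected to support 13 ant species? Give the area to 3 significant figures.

1.06 square kilometres

13 = 12.79 × A^0.29  ⇒  A^0.29 = 13/12.79 = 1.016
ln A = ln(1.016) / 0.29 = 0.0160 / 0.29 = 0.0551
A = e^0.0551 ≈ 1.057 square kilometres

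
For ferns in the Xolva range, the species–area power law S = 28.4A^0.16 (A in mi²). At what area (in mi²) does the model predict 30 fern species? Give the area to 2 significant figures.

30 = 28.4 × A^0.16  ⇒  A^0.16 = 30/28.4 = 1.056
ln A = ln(1.056) / 0.16 = 0.0548 / 0.16 = 0.3426
A = e^0.3426 ≈ 1.409 mi²

1.4 mi²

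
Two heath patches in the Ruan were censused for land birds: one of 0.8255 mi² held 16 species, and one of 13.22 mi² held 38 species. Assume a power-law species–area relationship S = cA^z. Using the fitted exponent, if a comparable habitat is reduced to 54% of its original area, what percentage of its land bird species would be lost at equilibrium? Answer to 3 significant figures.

z = ln(38/16) / ln(13.22/0.8255) = 0.8650 / 2.7735 = 0.3119
S_new/S_old = (A_new/A_old)^z = 0.54^0.3119 = exp(0.3119 × -0.6162) = 0.8252
Fraction lost = 1 − 0.8252 = 0.1748

17.5%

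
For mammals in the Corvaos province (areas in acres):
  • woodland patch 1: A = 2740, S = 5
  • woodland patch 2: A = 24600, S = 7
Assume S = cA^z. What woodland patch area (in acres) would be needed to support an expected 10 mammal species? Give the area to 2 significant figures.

250000 acres

z = ln(7/5) / ln(24600/2740) = 0.3365 / 2.1948 = 0.1533
c = 5 / 2740^0.1533 = 5 / 3.365 = 1.486
A = (10/1.486)^(1/0.1533) ⇒ ln A = ln(6.731)/0.1533 = 12.4371
A = e^12.4371 ≈ 251972 acres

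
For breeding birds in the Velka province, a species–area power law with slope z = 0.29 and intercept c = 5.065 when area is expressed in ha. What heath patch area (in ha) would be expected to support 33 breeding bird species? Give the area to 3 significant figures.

33 = 5.065 × A^0.29  ⇒  A^0.29 = 33/5.065 = 6.515
ln A = ln(6.515) / 0.29 = 1.8742 / 0.29 = 6.4626
A = e^6.4626 ≈ 640.7 ha

641 ha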